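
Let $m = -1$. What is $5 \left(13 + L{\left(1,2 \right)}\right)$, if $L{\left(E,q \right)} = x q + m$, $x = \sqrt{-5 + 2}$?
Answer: $60 + 10 i \sqrt{3} \approx 60.0 + 17.32 i$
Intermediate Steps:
$x = i \sqrt{3}$ ($x = \sqrt{-3} = i \sqrt{3} \approx 1.732 i$)
$L{\left(E,q \right)} = -1 + i q \sqrt{3}$ ($L{\left(E,q \right)} = i \sqrt{3} q - 1 = i q \sqrt{3} - 1 = -1 + i q \sqrt{3}$)
$5 \left(13 + L{\left(1,2 \right)}\right) = 5 \left(13 - \left(1 - i 2 \sqrt{3}\right)\right) = 5 \left(13 - \left(1 - 2 i \sqrt{3}\right)\right) = 5 \left(12 + 2 i \sqrt{3}\right) = 60 + 10 i \sqrt{3}$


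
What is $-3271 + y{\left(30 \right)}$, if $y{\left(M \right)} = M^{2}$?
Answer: $-2371$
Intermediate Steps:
$-3271 + y{\left(30 \right)} = -3271 + 30^{2} = -3271 + 900 = -2371$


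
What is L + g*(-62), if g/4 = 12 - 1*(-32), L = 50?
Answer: -10862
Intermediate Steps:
g = 176 (g = 4*(12 - 1*(-32)) = 4*(12 + 32) = 4*44 = 176)
L + g*(-62) = 50 + 176*(-62) = 50 - 10912 = -10862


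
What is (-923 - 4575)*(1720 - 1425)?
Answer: -1621910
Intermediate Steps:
(-923 - 4575)*(1720 - 1425) = -5498*295 = -1621910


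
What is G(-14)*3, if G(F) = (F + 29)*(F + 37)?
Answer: 1035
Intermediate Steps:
G(F) = (29 + F)*(37 + F)
G(-14)*3 = (1073 + (-14)**2 + 66*(-14))*3 = (1073 + 196 - 924)*3 = 345*3 = 1035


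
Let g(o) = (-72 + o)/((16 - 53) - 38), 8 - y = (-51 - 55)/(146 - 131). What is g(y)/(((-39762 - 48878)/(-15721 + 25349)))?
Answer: -1027789/12465000 ≈ -0.082454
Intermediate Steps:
y = 226/15 (y = 8 - (-51 - 55)/(146 - 131) = 8 - (-106)/15 = 8 - 1*(-106/15) = 8 + 106/15 = 226/15 ≈ 15.067)
g(o) = 24/25 - o/75 (g(o) = (-72 + o)/(-37 - 38) = (-72 + o)/(-75) = (-72 + o)*(-1/75) = 24/25 - o/75)
g(y)/(((-39762 - 48878)/(-15721 + 25349))) = (24/25 - 1/75*226/15)/(((-39762 - 48878)/(-15721 + 25349))) = (24/25 - 226/1125)/((-88640/9628)) = 854/(1125*((-88640*1/9628))) = 854/(1125*(-22160/2407)) = (854/1125)*(-2407/22160) = -1027789/12465000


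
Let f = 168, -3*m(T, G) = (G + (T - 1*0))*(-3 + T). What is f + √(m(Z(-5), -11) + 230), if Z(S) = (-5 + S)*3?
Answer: 168 + I*√221 ≈ 168.0 + 14.866*I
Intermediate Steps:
Z(S) = -15 + 3*S
m(T, G) = -(-3 + T)*(G + T)/3 (m(T, G) = -(G + (T - 1*0))*(-3 + T)/3 = -(G + (T + 0))*(-3 + T)/3 = -(G + T)*(-3 + T)/3 = -(-3 + T)*(G + T)/3)
f + √(m(Z(-5), -11) + 230) = 168 + √((-11 + (-15 + 3*(-5)) - (-15 + 3*(-5))²/3 - ⅓*(-11)*(-15 + 3*(-5))) + 230) = 168 + √((-11 + (-15 - 15) - (-15 - 15)²/3 - ⅓*(-11)*(-15 - 15)) + 230) = 168 + √((-11 - 30 - ⅓*(-30)² - ⅓*(-11)*(-30)) + 230) = 168 + √((-11 - 30 - ⅓*900 - 110) + 230) = 168 + √((-11 - 30 - 300 - 110) + 230) = 168 + √(-451 + 230) = 168 + √(-221) = 168 + I*√221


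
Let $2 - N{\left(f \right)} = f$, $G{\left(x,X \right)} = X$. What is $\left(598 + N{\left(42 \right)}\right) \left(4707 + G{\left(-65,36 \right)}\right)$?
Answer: $2646594$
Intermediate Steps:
$N{\left(f \right)} = 2 - f$
$\left(598 + N{\left(42 \right)}\right) \left(4707 + G{\left(-65,36 \right)}\right) = \left(598 + \left(2 - 42\right)\right) \left(4707 + 36\right) = \left(598 + \left(2 - 42\right)\right) 4743 = \left(598 - 40\right) 4743 = 558 \cdot 4743 = 2646594$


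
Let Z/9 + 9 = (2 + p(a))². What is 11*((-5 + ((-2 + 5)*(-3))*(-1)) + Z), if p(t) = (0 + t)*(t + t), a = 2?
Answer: 9053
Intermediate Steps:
p(t) = 2*t² (p(t) = t*(2*t) = 2*t²)
Z = 819 (Z = -81 + 9*(2 + 2*2²)² = -81 + 9*(2 + 2*4)² = -81 + 9*(2 + 8)² = -81 + 9*10² = -81 + 9*100 = -81 + 900 = 819)
11*((-5 + ((-2 + 5)*(-3))*(-1)) + Z) = 11*((-5 + ((-2 + 5)*(-3))*(-1)) + 819) = 11*((-5 + (3*(-3))*(-1)) + 819) = 11*((-5 - 9*(-1)) + 819) = 11*((-5 + 9) + 819) = 11*(4 + 819) = 11*823 = 9053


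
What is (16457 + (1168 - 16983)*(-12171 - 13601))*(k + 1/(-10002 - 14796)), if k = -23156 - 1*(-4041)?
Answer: -64402771668790709/8266 ≈ -7.7913e+12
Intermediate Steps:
k = -19115 (k = -23156 + 4041 = -19115)
(16457 + (1168 - 16983)*(-12171 - 13601))*(k + 1/(-10002 - 14796)) = (16457 + (1168 - 16983)*(-12171 - 13601))*(-19115 + 1/(-10002 - 14796)) = (16457 - 15815*(-25772))*(-19115 + 1/(-24798)) = (16457 + 407584180)*(-19115 - 1/24798) = 407600637*(-474013771/24798) = -64402771668790709/8266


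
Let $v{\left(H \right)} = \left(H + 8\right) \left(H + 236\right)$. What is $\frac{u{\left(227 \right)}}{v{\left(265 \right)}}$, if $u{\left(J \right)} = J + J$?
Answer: $\frac{454}{136773} \approx 0.0033194$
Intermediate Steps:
$v{\left(H \right)} = \left(8 + H\right) \left(236 + H\right)$
$u{\left(J \right)} = 2 J$
$\frac{u{\left(227 \right)}}{v{\left(265 \right)}} = \frac{2 \cdot 227}{1888 + 265^{2} + 244 \cdot 265} = \frac{454}{1888 + 70225 + 64660} = \frac{454}{136773}$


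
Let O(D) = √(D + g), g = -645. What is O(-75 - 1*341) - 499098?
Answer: -499098 + I*√1061 ≈ -4.991e+5 + 32.573*I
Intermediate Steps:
O(D) = √(-645 + D) (O(D) = √(D - 645) = √(-645 + D))
O(-75 - 1*341) - 499098 = √(-645 + (-75 - 1*341)) - 499098 = √(-645 + (-75 - 341)) - 499098 = √(-645 - 416) - 499098 = √(-1061) - 499098 = I*√1061 - 499098 = -499098 + I*√1061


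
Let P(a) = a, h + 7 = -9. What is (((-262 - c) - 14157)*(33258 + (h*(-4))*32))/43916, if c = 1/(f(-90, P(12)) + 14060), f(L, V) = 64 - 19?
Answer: -1795133534694/154858795 ≈ -11592.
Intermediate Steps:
h = -16 (h = -7 - 9 = -16)
f(L, V) = 45
c = 1/14105 (c = 1/(45 + 14060) = 1/14105 ≈ 7.0897e-5)
(((-262 - c) - 14157)*(33258 + (h*(-4))*32))/43916 = (((-262 - 1*1/14105) - 14157)*(33258 - 16*(-4)*32))/43916 = (((-262 - 1/14105) - 14157)*(33258 + 64*32))*(1/43916) = ((-3695511/14105 - 14157)*(33258 + 2048))*(1/43916) = -203379996/14105*35306*(1/43916) = -7180534138776/14105*1/43916 = -1795133534694/154858795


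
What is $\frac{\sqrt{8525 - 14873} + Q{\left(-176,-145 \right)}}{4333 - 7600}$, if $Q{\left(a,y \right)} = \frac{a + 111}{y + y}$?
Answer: $- \frac{13}{189486} - \frac{46 i \sqrt{3}}{3267} \approx -6.8607 \cdot 10^{-5} - 0.024388 i$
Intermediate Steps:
$Q{\left(a,y \right)} = \frac{111 + a}{2 y}$
$\frac{\sqrt{8525 - 14873} + Q{\left(-176,-145 \right)}}{4333 - 7600} = \frac{\sqrt{8525 - 14873} + \frac{111 - 176}{2 \left(-145\right)}}{4333 - 7600} = \frac{\sqrt{-6348} + \frac{1}{2} \left(- \frac{1}{145}\right) \left(-65\right)}{-3267} = \left(46 i \sqrt{3} + \frac{13}{58}\right) \left(- \frac{1}{3267}\right) = \left(\frac{13}{58} + 46 i \sqrt{3}\right) \left(- \frac{1}{3267}\right) = - \frac{13}{189486} - \frac{46 i \sqrt{3}}{3267}$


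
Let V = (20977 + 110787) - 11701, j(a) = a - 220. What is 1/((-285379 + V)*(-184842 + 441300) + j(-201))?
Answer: -1/42396611149 ≈ -2.3587e-11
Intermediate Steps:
j(a) = -220 + a
V = 120063 (V = 131764 - 11701 = 120063)
1/((-285379 + V)*(-184842 + 441300) + j(-201)) = 1/((-285379 + 120063)*(-184842 + 441300) + (-220 - 201)) = 1/(-165316*256458 - 421) = 1/(-42396610728 - 421) = 1/(-42396611149) = -1/42396611149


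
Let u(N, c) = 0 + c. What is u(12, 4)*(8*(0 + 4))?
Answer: 128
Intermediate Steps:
u(N, c) = c
u(12, 4)*(8*(0 + 4)) = 4*(8*(0 + 4)) = 4*(8*4) = 4*32 = 128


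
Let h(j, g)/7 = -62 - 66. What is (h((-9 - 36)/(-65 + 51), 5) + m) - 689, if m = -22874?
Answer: -24459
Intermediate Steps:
h(j, g) = -896 (h(j, g) = 7*(-62 - 66) = 7*(-128) = -896)
(h((-9 - 36)/(-65 + 51), 5) + m) - 689 = (-896 - 22874) - 689 = -23770 - 689 = -24459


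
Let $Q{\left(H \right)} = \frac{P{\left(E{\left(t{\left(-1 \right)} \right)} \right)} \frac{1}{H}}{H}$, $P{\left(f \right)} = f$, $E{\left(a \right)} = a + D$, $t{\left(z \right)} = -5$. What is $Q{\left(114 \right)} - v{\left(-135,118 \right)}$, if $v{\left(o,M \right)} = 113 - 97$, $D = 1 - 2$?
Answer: $- \frac{34657}{2166} \approx -16.0$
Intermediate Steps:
$D = -1$
$E{\left(a \right)} = -1 + a$ ($E{\left(a \right)} = a - 1 = -1 + a$)
$v{\left(o,M \right)} = 16$ ($v{\left(o,M \right)} = 113 - 97 = 16$)
$Q{\left(H \right)} = - \frac{6}{H^{2}}$ ($Q{\left(H \right)} = \frac{\left(-1 - 5\right) \frac{1}{H}}{H} = \frac{\left(-6\right) \frac{1}{H}}{H} = - \frac{6}{H^{2}}$)
$Q{\left(114 \right)} - v{\left(-135,118 \right)} = - \frac{6}{12996} - 16 = \left(-6\right) \frac{1}{12996} - 16 = - \frac{1}{2166} - 16 = - \frac{34657}{2166}$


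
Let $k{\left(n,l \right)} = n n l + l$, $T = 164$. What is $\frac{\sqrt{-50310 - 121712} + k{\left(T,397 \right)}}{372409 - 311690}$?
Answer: $\frac{10678109}{60719} + \frac{i \sqrt{172022}}{60719} \approx 175.86 + 0.0068307 i$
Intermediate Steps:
$k{\left(n,l \right)} = l + l n^{2}$ ($k{\left(n,l \right)} = n^{2} l + l = l n^{2} + l = l + l n^{2}$)
$\frac{\sqrt{-50310 - 121712} + k{\left(T,397 \right)}}{372409 - 311690} = \frac{\sqrt{-50310 - 121712} + 397 \left(1 + 164^{2}\right)}{372409 - 311690} = \frac{\sqrt{-172022} + 397 \left(1 + 26896\right)}{60719} = \left(i \sqrt{172022} + 397 \cdot 26897\right) \frac{1}{60719} = \left(i \sqrt{172022} + 10678109\right) \frac{1}{60719} = \left(10678109 + i \sqrt{172022}\right) \frac{1}{60719} = \frac{10678109}{60719} + \frac{i \sqrt{172022}}{60719}$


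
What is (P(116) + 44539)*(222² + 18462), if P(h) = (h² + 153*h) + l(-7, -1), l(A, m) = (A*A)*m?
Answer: 5127965724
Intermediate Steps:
l(A, m) = m*A² (l(A, m) = A²*m = m*A²)
P(h) = -49 + h² + 153*h (P(h) = (h² + 153*h) - 1*(-7)² = (h² + 153*h) - 1*49 = (h² + 153*h) - 49 = -49 + h² + 153*h)
(P(116) + 44539)*(222² + 18462) = ((-49 + 116² + 153*116) + 44539)*(222² + 18462) = ((-49 + 13456 + 17748) + 44539)*(49284 + 18462) = (31155 + 44539)*67746 = 75694*67746 = 5127965724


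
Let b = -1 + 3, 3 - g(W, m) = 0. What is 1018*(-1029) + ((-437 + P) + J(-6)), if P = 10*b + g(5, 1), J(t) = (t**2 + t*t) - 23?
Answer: -1047887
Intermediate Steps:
g(W, m) = 3 (g(W, m) = 3 - 1*0 = 3 + 0 = 3)
J(t) = -23 + 2*t**2 (J(t) = (t**2 + t**2) - 23 = 2*t**2 - 23 = -23 + 2*t**2)
b = 2
P = 23 (P = 10*2 + 3 = 20 + 3 = 23)
1018*(-1029) + ((-437 + P) + J(-6)) = 1018*(-1029) + ((-437 + 23) + (-23 + 2*(-6)**2)) = -1047522 + (-414 + (-23 + 2*36)) = -1047522 + (-414 + (-23 + 72)) = -1047522 + (-414 + 49) = -1047522 - 365 = -1047887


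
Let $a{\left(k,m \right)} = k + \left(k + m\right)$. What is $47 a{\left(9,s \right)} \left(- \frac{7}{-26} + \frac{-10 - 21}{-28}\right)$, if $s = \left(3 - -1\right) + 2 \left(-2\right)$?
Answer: $\frac{211923}{182} \approx 1164.4$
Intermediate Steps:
$s = 0$ ($s = \left(3 + 1\right) - 4 = 4 - 4 = 0$)
$a{\left(k,m \right)} = m + 2 k$
$47 a{\left(9,s \right)} \left(- \frac{7}{-26} + \frac{-10 - 21}{-28}\right) = 47 \left(0 + 2 \cdot 9\right) \left(- \frac{7}{-26} + \frac{-10 - 21}{-28}\right) = 47 \left(0 + 18\right) \left(\left(-7\right) \left(- \frac{1}{26}\right) + \left(-10 - 21\right) \left(- \frac{1}{28}\right)\right) = 47 \cdot 18 \left(\frac{7}{26} - - \frac{31}{28}\right) = 846 \left(\frac{7}{26} + \frac{31}{28}\right) = 846 \cdot \frac{501}{364} = \frac{211923}{182}$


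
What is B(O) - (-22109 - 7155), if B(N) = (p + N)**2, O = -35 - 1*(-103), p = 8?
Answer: 35040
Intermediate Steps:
O = 68 (O = -35 + 103 = 68)
B(N) = (8 + N)**2
B(O) - (-22109 - 7155) = (8 + 68)**2 - (-22109 - 7155) = 76**2 - 1*(-29264) = 5776 + 29264 = 35040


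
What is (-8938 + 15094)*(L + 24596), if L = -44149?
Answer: -120368268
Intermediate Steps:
(-8938 + 15094)*(L + 24596) = (-8938 + 15094)*(-44149 + 24596) = 6156*(-19553) = -120368268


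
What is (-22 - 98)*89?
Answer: -10680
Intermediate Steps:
(-22 - 98)*89 = -120*89 = -10680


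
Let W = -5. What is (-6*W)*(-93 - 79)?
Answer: -5160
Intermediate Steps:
(-6*W)*(-93 - 79) = (-6*(-5))*(-93 - 79) = 30*(-172) = -5160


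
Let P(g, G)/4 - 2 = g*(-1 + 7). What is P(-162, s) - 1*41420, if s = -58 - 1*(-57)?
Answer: -45300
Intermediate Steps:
s = -1 (s = -58 + 57 = -1)
P(g, G) = 8 + 24*g (P(g, G) = 8 + 4*(g*(-1 + 7)) = 8 + 4*(g*6) = 8 + 4*(6*g) = 8 + 24*g)
P(-162, s) - 1*41420 = (8 + 24*(-162)) - 1*41420 = (8 - 3888) - 41420 = -3880 - 41420 = -45300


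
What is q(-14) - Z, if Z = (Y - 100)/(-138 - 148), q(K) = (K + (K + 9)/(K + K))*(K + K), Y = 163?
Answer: 110745/286 ≈ 387.22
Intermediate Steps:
q(K) = 2*K*(K + (9 + K)/(2*K)) (q(K) = (K + (9 + K)/((2*K)))*(2*K) = (K + (9 + K)*(1/(2*K)))*(2*K) = (K + (9 + K)/(2*K))*(2*K) = 2*K*(K + (9 + K)/(2*K)))
Z = -63/286 (Z = (163 - 100)/(-138 - 148) = 63/(-286) = 63*(-1/286) = -63/286 ≈ -0.22028)
q(-14) - Z = (9 - 14 + 2*(-14)²) - 1*(-63/286) = (9 - 14 + 2*196) + 63/286 = (9 - 14 + 392) + 63/286 = 387 + 63/286 = 110745/286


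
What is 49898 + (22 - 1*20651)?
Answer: 29269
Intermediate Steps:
49898 + (22 - 1*20651) = 49898 + (22 - 20651) = 49898 - 20629 = 29269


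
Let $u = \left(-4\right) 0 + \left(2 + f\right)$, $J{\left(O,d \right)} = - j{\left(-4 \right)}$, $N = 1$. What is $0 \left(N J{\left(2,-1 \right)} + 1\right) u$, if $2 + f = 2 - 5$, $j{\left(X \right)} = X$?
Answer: $0$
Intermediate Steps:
$f = -5$ ($f = -2 + \left(2 - 5\right) = -2 - 3 = -5$)
$J{\left(O,d \right)} = 4$ ($J{\left(O,d \right)} = \left(-1\right) \left(-4\right) = 4$)
$u = -3$ ($u = \left(-4\right) 0 + \left(2 - 5\right) = 0 - 3 = -3$)
$0 \left(N J{\left(2,-1 \right)} + 1\right) u = 0 \left(1 \cdot 4 + 1\right) \left(-3\right) = 0 \left(4 + 1\right) \left(-3\right) = 0 \cdot 5 \left(-3\right) = 0 \left(-3\right) = 0$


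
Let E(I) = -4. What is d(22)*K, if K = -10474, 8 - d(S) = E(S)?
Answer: -125688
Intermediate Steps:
d(S) = 12 (d(S) = 8 - 1*(-4) = 8 + 4 = 12)
d(22)*K = 12*(-10474) = -125688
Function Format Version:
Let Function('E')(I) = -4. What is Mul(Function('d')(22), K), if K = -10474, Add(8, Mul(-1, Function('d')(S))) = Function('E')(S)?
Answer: -125688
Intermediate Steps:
Function('d')(S) = 12 (Function('d')(S) = Add(8, Mul(-1, -4)) = Add(8, 4) = 12)
Mul(Function('d')(22), K) = Mul(12, -10474) = -125688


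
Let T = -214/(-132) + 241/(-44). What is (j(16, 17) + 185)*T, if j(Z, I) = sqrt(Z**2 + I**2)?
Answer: -94165/132 - 509*sqrt(545)/132 ≈ -803.39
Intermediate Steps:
T = -509/132 (T = -214*(-1/132) + 241*(-1/44) = 107/66 - 241/44 = -509/132 ≈ -3.8561)
j(Z, I) = sqrt(I**2 + Z**2)
(j(16, 17) + 185)*T = (sqrt(17**2 + 16**2) + 185)*(-509/132) = (sqrt(289 + 256) + 185)*(-509/132) = (sqrt(545) + 185)*(-509/132) = (185 + sqrt(545))*(-509/132) = -94165/132 - 509*sqrt(545)/132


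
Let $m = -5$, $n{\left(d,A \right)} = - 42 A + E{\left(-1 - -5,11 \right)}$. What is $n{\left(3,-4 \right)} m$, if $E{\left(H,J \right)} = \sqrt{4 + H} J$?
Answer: $-840 - 110 \sqrt{2} \approx -995.56$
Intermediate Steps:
$E{\left(H,J \right)} = J \sqrt{4 + H}$
$n{\left(d,A \right)} = - 42 A + 22 \sqrt{2}$ ($n{\left(d,A \right)} = - 42 A + 11 \sqrt{4 - -4} = - 42 A + 11 \sqrt{4 + \left(-1 + 5\right)} = - 42 A + 11 \sqrt{4 + 4} = - 42 A + 11 \sqrt{8} = - 42 A + 11 \cdot 2 \sqrt{2} = - 42 A + 22 \sqrt{2}$)
$n{\left(3,-4 \right)} m = \left(\left(-42\right) \left(-4\right) + 22 \sqrt{2}\right) \left(-5\right) = \left(168 + 22 \sqrt{2}\right) \left(-5\right) = -840 - 110 \sqrt{2}$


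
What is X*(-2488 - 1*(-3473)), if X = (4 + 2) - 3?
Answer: 2955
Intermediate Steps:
X = 3 (X = 6 - 3 = 3)
X*(-2488 - 1*(-3473)) = 3*(-2488 - 1*(-3473)) = 3*(-2488 + 3473) = 3*985 = 2955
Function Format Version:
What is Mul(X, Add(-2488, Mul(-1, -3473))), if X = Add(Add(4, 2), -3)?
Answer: 2955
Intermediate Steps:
X = 3 (X = Add(6, -3) = 3)
Mul(X, Add(-2488, Mul(-1, -3473))) = Mul(3, Add(-2488, Mul(-1, -3473))) = Mul(3, Add(-2488, 3473)) = Mul(3, 985) = 2955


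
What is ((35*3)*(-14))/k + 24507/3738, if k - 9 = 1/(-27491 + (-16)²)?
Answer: -3420131031/21815146 ≈ -156.78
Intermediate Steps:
k = 245114/27235 (k = 9 + 1/(-27491 + (-16)²) = 9 + 1/(-27491 + 256) = 9 + 1/(-27235) = 9 - 1/27235 = 245114/27235 ≈ 9.0000)
((35*3)*(-14))/k + 24507/3738 = ((35*3)*(-14))/(245114/27235) + 24507/3738 = (105*(-14))*(27235/245114) + 24507*(1/3738) = -1470*27235/245114 + 1167/178 = -20017725/122557 + 1167/178 = -3420131031/21815146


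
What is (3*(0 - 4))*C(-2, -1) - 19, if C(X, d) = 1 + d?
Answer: -19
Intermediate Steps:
(3*(0 - 4))*C(-2, -1) - 19 = (3*(0 - 4))*(1 - 1) - 19 = (3*(-4))*0 - 19 = -12*0 - 19 = 0 - 19 = -19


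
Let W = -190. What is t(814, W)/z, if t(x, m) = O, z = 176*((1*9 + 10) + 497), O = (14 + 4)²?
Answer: 27/7568 ≈ 0.0035677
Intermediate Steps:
O = 324 (O = 18² = 324)
z = 90816 (z = 176*((9 + 10) + 497) = 176*(19 + 497) = 176*516 = 90816)
t(x, m) = 324
t(814, W)/z = 324/90816 = 324*(1/90816) = 27/7568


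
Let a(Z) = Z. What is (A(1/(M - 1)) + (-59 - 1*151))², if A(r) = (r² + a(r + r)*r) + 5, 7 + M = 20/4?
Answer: 376996/9 ≈ 41888.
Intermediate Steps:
M = -2 (M = -7 + 20/4 = -7 + 20*(¼) = -7 + 5 = -2)
A(r) = 5 + 3*r² (A(r) = (r² + (r + r)*r) + 5 = (r² + (2*r)*r) + 5 = (r² + 2*r²) + 5 = 3*r² + 5 = 5 + 3*r²)
(A(1/(M - 1)) + (-59 - 1*151))² = ((5 + 3*(1/(-2 - 1))²) + (-59 - 1*151))² = ((5 + 3*(1/(-3))²) + (-59 - 151))² = ((5 + 3*(-⅓)²) - 210)² = ((5 + 3*(⅑)) - 210)² = ((5 + ⅓) - 210)² = (16/3 - 210)² = (-614/3)² = 376996/9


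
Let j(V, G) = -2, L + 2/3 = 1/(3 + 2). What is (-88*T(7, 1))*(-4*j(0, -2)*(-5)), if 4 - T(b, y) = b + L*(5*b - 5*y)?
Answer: 38720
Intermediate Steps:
L = -7/15 (L = -2/3 + 1/(3 + 2) = -2/3 + 1/5 = -7/15 ≈ -0.46667)
T(b, y) = 4 - 7*y/3 + 4*b/3 (T(b, y) = 4 - (b - 7*(5*b - 5*y)/15) = 4 - (b - 7*(-5*y + 5*b)/15) = 4 - (b + (-7*b/3 + 7*y/3)) = 4 - (-4*b/3 + 7*y/3) = 4 + (-7*y/3 + 4*b/3) = 4 - 7*y/3 + 4*b/3)
(-88*T(7, 1))*(-4*j(0, -2)*(-5)) = (-88*(4 - 7/3*1 + (4/3)*7))*(-4*(-2)*(-5)) = (-88*(4 - 7/3 + 28/3))*(8*(-5)) = -88*11*(-40) = -968*(-40) = 38720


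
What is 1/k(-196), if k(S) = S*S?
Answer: 1/38416 ≈ 2.6031e-5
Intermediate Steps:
k(S) = S²
1/k(-196) = 1/((-196)²) = 1/38416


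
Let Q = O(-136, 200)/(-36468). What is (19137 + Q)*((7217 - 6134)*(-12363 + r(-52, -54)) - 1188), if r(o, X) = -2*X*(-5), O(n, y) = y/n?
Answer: -18422488321055621/68884 ≈ -2.6744e+11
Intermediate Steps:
r(o, X) = 10*X
Q = 25/619956 (Q = (200/(-136))/(-36468) = (200*(-1/136))*(-1/36468) = -25/17*(-1/36468) = 25/619956 ≈ 4.0325e-5)
(19137 + Q)*((7217 - 6134)*(-12363 + r(-52, -54)) - 1188) = (19137 + 25/619956)*((7217 - 6134)*(-12363 + 10*(-54)) - 1188) = 11864097997*(1083*(-12363 - 540) - 1188)/619956 = 11864097997*(1083*(-12903) - 1188)/619956 = 11864097997*(-13973949 - 1188)/619956 = (11864097997/619956)*(-13975137) = -18422488321055621/68884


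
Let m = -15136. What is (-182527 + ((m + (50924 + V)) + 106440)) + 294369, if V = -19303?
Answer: 234767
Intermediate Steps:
(-182527 + ((m + (50924 + V)) + 106440)) + 294369 = (-182527 + ((-15136 + (50924 - 19303)) + 106440)) + 294369 = (-182527 + ((-15136 + 31621) + 106440)) + 294369 = (-182527 + (16485 + 106440)) + 294369 = (-182527 + 122925) + 294369 = -59602 + 294369 = 234767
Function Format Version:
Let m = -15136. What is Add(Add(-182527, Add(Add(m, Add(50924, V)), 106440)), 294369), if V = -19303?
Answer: 234767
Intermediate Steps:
Add(Add(-182527, Add(Add(m, Add(50924, V)), 106440)), 294369) = Add(Add(-182527, Add(Add(-15136, Add(50924, -19303)), 106440)), 294369) = Add(Add(-182527, Add(Add(-15136, 31621), 106440)), 294369) = Add(Add(-182527, Add(16485, 106440)), 294369) = Add(Add(-182527, 122925), 294369) = Add(-59602, 294369) = 234767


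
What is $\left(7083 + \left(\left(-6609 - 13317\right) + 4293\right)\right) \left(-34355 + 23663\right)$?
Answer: $91416600$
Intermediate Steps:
$\left(7083 + \left(\left(-6609 - 13317\right) + 4293\right)\right) \left(-34355 + 23663\right) = \left(7083 + \left(-19926 + 4293\right)\right) \left(-10692\right) = \left(7083 - 15633\right) \left(-10692\right) = \left(-8550\right) \left(-10692\right) = 91416600$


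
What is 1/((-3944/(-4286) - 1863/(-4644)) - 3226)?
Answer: -368596/1188603645 ≈ -0.00031011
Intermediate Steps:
1/((-3944/(-4286) - 1863/(-4644)) - 3226) = 1/((-3944*(-1/4286) - 1863*(-1/4644)) - 3226) = 1/((1972/2143 + 69/172) - 3226) = 1/(487051/368596 - 3226) = 1/(-1188603645/368596) = -368596/1188603645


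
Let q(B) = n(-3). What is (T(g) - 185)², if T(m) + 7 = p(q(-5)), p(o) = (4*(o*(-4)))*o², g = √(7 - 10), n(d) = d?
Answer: 57600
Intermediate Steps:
q(B) = -3
g = I*√3 (g = √(-3) = I*√3 ≈ 1.732*I)
p(o) = -16*o³ (p(o) = (4*(-4*o))*o² = (-16*o)*o² = -16*o³)
T(m) = 425 (T(m) = -7 - 16*(-3)³ = -7 - 16*(-27) = -7 + 432 = 425)
(T(g) - 185)² = (425 - 185)² = 240² = 57600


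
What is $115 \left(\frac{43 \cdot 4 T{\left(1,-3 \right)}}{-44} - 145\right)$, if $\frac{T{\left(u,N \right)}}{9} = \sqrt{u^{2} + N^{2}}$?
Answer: $-16675 - \frac{44505 \sqrt{10}}{11} \approx -29469.0$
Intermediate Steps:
$T{\left(u,N \right)} = 9 \sqrt{N^{2} + u^{2}}$ ($T{\left(u,N \right)} = 9 \sqrt{u^{2} + N^{2}} = 9 \sqrt{N^{2} + u^{2}}$)
$115 \left(\frac{43 \cdot 4 T{\left(1,-3 \right)}}{-44} - 145\right) = 115 \left(\frac{43 \cdot 4 \cdot 9 \sqrt{\left(-3\right)^{2} + 1^{2}}}{-44} - 145\right) = 115 \left(172 \cdot 9 \sqrt{9 + 1} \left(- \frac{1}{44}\right) - 145\right) = 115 \left(172 \cdot 9 \sqrt{10} \left(- \frac{1}{44}\right) - 145\right) = 115 \left(1548 \sqrt{10} \left(- \frac{1}{44}\right) - 145\right) = 115 \left(- \frac{387 \sqrt{10}}{11} - 145\right) = 115 \left(-145 - \frac{387 \sqrt{10}}{11}\right) = -16675 - \frac{44505 \sqrt{10}}{11}$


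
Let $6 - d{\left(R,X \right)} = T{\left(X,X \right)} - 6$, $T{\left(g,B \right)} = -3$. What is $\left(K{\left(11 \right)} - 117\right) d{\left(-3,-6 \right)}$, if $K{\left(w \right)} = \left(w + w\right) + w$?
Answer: $-1260$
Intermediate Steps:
$K{\left(w \right)} = 3 w$ ($K{\left(w \right)} = 2 w + w = 3 w$)
$d{\left(R,X \right)} = 15$ ($d{\left(R,X \right)} = 6 - \left(-3 - 6\right) = 6 - -9 = 6 + 9 = 15$)
$\left(K{\left(11 \right)} - 117\right) d{\left(-3,-6 \right)} = \left(3 \cdot 11 - 117\right) 15 = \left(33 - 117\right) 15 = \left(-84\right) 15 = -1260$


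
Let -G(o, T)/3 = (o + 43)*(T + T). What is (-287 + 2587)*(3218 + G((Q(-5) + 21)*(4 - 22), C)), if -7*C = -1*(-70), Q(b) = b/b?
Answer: -41312600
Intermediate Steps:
Q(b) = 1
C = -10 (C = -(-1)*(-70)/7 = -1/7*70 = -10)
G(o, T) = -6*T*(43 + o) (G(o, T) = -3*(o + 43)*(T + T) = -3*(43 + o)*2*T = -6*T*(43 + o))
(-287 + 2587)*(3218 + G((Q(-5) + 21)*(4 - 22), C)) = (-287 + 2587)*(3218 - 6*(-10)*(43 + (1 + 21)*(4 - 22))) = 2300*(3218 - 6*(-10)*(43 + 22*(-18))) = 2300*(3218 - 6*(-10)*(43 - 396)) = 2300*(3218 - 6*(-10)*(-353)) = 2300*(3218 - 21180) = 2300*(-17962) = -41312600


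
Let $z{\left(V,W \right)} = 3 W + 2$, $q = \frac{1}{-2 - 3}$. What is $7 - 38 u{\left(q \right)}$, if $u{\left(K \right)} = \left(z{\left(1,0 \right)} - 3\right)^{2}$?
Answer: $-31$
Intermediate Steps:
$q = - \frac{1}{5}$ ($q = \frac{1}{-5} = - \frac{1}{5} \approx -0.2$)
$z{\left(V,W \right)} = 2 + 3 W$
$u{\left(K \right)} = 1$ ($u{\left(K \right)} = \left(\left(2 + 3 \cdot 0\right) - 3\right)^{2} = \left(\left(2 + 0\right) - 3\right)^{2} = \left(2 - 3\right)^{2} = \left(-1\right)^{2} = 1$)
$7 - 38 u{\left(q \right)} = 7 - 38 = -31$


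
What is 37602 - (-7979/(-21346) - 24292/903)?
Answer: 725306351671/19275438 ≈ 37629.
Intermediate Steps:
37602 - (-7979/(-21346) - 24292/903) = 37602 - (-7979*(-1/21346) - 24292*1/903) = 37602 - (7979/21346 - 24292/903) = 37602 - 1*(-511331995/19275438) = 37602 + 511331995/19275438 = 725306351671/19275438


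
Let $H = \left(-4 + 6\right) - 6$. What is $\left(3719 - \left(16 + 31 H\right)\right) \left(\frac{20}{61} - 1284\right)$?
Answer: $- \frac{299669408}{61} \approx -4.9126 \cdot 10^{6}$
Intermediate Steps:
$H = -4$ ($H = 2 - 6 = -4$)
$\left(3719 - \left(16 + 31 H\right)\right) \left(\frac{20}{61} - 1284\right) = \left(3719 - -108\right) \left(\frac{20}{61} - 1284\right) = \left(3719 + \left(-16 + 124\right)\right) \left(20 \cdot \frac{1}{61} - 1284\right) = \left(3719 + 108\right) \left(\frac{20}{61} - 1284\right) = 3827 \left(- \frac{78304}{61}\right) = - \frac{299669408}{61}$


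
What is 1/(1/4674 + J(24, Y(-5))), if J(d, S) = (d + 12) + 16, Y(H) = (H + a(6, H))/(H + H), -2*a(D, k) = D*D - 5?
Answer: 4674/243049 ≈ 0.019231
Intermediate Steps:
a(D, k) = 5/2 - D²/2 (a(D, k) = -(D*D - 5)/2 = -(D² - 5)/2 = -(-5 + D²)/2 = 5/2 - D²/2)
Y(H) = (-31/2 + H)/(2*H) (Y(H) = (H + (5/2 - ½*6²))/(H + H) = (H + (5/2 - ½*36))/((2*H)) = (H + (5/2 - 18))*(1/(2*H)) = (H - 31/2)*(1/(2*H)) = (-31/2 + H)*(1/(2*H)) = (-31/2 + H)/(2*H))
J(d, S) = 28 + d (J(d, S) = (12 + d) + 16 = 28 + d)
1/(1/4674 + J(24, Y(-5))) = 1/(1/4674 + (28 + 24)) = 1/(1/4674 + 52) = 1/(243049/4674) = 4674/243049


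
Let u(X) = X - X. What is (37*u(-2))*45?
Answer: 0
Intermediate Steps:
u(X) = 0
(37*u(-2))*45 = (37*0)*45 = 0*45 = 0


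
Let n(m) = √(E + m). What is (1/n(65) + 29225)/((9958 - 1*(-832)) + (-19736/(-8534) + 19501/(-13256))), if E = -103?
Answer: 1653063962200/610366167521 - 28281676*I*√38/11596957182899 ≈ 2.7083 - 1.5033e-5*I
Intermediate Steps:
n(m) = √(-103 + m)
(1/n(65) + 29225)/((9958 - 1*(-832)) + (-19736/(-8534) + 19501/(-13256))) = (1/(√(-103 + 65)) + 29225)/((9958 - 1*(-832)) + (-19736/(-8534) + 19501/(-13256))) = (1/(√(-38)) + 29225)/((9958 + 832) + (-19736*(-1/8534) + 19501*(-1/13256))) = (1/(I*√38) + 29225)/(10790 + (9868/4267 - 19501/13256)) = (-I*√38/38 + 29225)/(10790 + 47599441/56563352) = (29225 - I*√38/38)/(610366167521/56563352) = (29225 - I*√38/38)*(56563352/610366167521) = 1653063962200/610366167521 - 28281676*I*√38/11596957182899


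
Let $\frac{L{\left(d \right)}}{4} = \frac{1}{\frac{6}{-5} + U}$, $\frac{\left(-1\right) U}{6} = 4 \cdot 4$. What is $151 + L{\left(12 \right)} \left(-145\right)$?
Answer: $\frac{38143}{243} \approx 156.97$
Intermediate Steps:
$U = -96$ ($U = - 6 \cdot 4 \cdot 4 = \left(-6\right) 16 = -96$)
$L{\left(d \right)} = - \frac{10}{243}$ ($L{\left(d \right)} = \frac{4}{\frac{6}{-5} - 96} = \frac{4}{6 \left(- \frac{1}{5}\right) - 96} = \frac{4}{- \frac{6}{5} - 96} = \frac{4}{- \frac{486}{5}} = 4 \left(- \frac{5}{486}\right) = - \frac{10}{243}$)
$151 + L{\left(12 \right)} \left(-145\right) = 151 - - \frac{1450}{243} = 151 + \frac{1450}{243} = \frac{38143}{243}$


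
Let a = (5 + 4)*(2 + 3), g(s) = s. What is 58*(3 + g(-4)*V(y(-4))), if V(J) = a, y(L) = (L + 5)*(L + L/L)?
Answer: -10266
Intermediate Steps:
y(L) = (1 + L)*(5 + L) (y(L) = (5 + L)*(L + 1) = (5 + L)*(1 + L) = (1 + L)*(5 + L))
a = 45 (a = 9*5 = 45)
V(J) = 45
58*(3 + g(-4)*V(y(-4))) = 58*(3 - 4*45) = 58*(3 - 180) = 58*(-177) = -10266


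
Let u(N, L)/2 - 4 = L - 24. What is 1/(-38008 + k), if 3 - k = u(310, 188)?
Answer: -1/38341 ≈ -2.6082e-5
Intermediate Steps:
u(N, L) = -40 + 2*L (u(N, L) = 8 + 2*(L - 24) = 8 + 2*(-24 + L) = 8 + (-48 + 2*L) = -40 + 2*L)
k = -333 (k = 3 - (-40 + 2*188) = 3 - (-40 + 376) = 3 - 1*336 = 3 - 336 = -333)
1/(-38008 + k) = 1/(-38008 - 333) = 1/(-38341) = -1/38341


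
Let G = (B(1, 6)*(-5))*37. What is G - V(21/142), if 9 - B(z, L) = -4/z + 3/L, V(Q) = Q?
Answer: -164198/71 ≈ -2312.6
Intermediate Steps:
B(z, L) = 9 - 3/L + 4/z (B(z, L) = 9 - (-4/z + 3/L) = 9 + (-3/L + 4/z) = 9 - 3/L + 4/z)
G = -4625/2 (G = ((9 - 3/6 + 4/1)*(-5))*37 = ((9 - 3*⅙ + 4*1)*(-5))*37 = ((9 - ½ + 4)*(-5))*37 = ((25/2)*(-5))*37 = -125/2*37 = -4625/2 ≈ -2312.5)
G - V(21/142) = -4625/2 - 21/142 = -164198/71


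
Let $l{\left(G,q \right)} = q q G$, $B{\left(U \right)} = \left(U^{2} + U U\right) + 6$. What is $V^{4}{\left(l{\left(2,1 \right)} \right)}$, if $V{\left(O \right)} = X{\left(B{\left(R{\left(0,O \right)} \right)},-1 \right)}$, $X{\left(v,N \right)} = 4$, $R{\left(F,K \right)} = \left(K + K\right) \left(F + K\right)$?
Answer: $256$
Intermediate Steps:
$R{\left(F,K \right)} = 2 K \left(F + K\right)$
$B{\left(U \right)} = 6 + 2 U^{2}$ ($B{\left(U \right)} = \left(U^{2} + U^{2}\right) + 6 = 2 U^{2} + 6 = 6 + 2 U^{2}$)
$l{\left(G,q \right)} = G q^{2}$ ($l{\left(G,q \right)} = q^{2} G = G q^{2}$)
$V{\left(O \right)} = 4$
$V^{4}{\left(l{\left(2,1 \right)} \right)} = 4^{4} = 256$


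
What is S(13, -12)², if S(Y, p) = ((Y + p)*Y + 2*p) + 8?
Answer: 9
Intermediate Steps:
S(Y, p) = 8 + 2*p + Y*(Y + p) (S(Y, p) = (Y*(Y + p) + 2*p) + 8 = (2*p + Y*(Y + p)) + 8 = 8 + 2*p + Y*(Y + p))
S(13, -12)² = (8 + 13² + 2*(-12) + 13*(-12))² = (8 + 169 - 24 - 156)² = (-3)² = 9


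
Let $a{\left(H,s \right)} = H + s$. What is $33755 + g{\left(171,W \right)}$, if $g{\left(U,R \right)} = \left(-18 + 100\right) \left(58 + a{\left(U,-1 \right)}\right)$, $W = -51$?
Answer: $52451$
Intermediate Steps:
$g{\left(U,R \right)} = 4674 + 82 U$ ($g{\left(U,R \right)} = \left(-18 + 100\right) \left(58 + \left(U - 1\right)\right) = 82 \left(58 + \left(-1 + U\right)\right) = 82 \left(57 + U\right) = 4674 + 82 U$)
$33755 + g{\left(171,W \right)} = 33755 + \left(4674 + 82 \cdot 171\right) = 33755 + \left(4674 + 14022\right) = 33755 + 18696 = 52451$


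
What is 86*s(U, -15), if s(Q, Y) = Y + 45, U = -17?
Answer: 2580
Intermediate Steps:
s(Q, Y) = 45 + Y
86*s(U, -15) = 86*(45 - 15) = 86*30 = 2580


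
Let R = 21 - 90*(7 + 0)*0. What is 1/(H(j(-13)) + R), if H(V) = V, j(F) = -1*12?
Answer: ⅑ ≈ 0.11111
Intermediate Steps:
j(F) = -12
R = 21 (R = 21 - 630*0 = 21 - 90*0 = 21 + 0 = 21)
1/(H(j(-13)) + R) = 1/(-12 + 21) = 1/9 = ⅑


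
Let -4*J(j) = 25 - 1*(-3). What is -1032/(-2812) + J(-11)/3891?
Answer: 998957/2735373 ≈ 0.36520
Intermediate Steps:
J(j) = -7 (J(j) = -(25 - 1*(-3))/4 = -(25 + 3)/4 = -1/4*28 = -7)
-1032/(-2812) + J(-11)/3891 = -1032/(-2812) - 7/3891 = -1032*(-1/2812) - 7*1/3891 = 258/703 - 7/3891 = 998957/2735373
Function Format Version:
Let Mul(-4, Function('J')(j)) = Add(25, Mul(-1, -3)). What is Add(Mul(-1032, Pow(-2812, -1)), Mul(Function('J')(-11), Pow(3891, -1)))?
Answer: Rational(998957, 2735373) ≈ 0.36520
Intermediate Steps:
Function('J')(j) = -7 (Function('J')(j) = Mul(Rational(-1, 4), Add(25, Mul(-1, -3))) = Mul(Rational(-1, 4), Add(25, 3)) = Mul(Rational(-1, 4), 28) = -7)
Add(Mul(-1032, Pow(-2812, -1)), Mul(Function('J')(-11), Pow(3891, -1))) = Add(Mul(-1032, Pow(-2812, -1)), Mul(-7, Pow(3891, -1))) = Add(Mul(-1032, Rational(-1, 2812)), Mul(-7, Rational(1, 3891))) = Add(Rational(258, 703), Rational(-7, 3891)) = Rational(998957, 2735373)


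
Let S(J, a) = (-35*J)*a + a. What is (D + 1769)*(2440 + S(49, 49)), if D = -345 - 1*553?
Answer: -71026566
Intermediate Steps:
S(J, a) = a - 35*J*a (S(J, a) = -35*J*a + a = a - 35*J*a)
D = -898 (D = -345 - 553 = -898)
(D + 1769)*(2440 + S(49, 49)) = (-898 + 1769)*(2440 + 49*(1 - 35*49)) = 871*(2440 + 49*(1 - 1715)) = 871*(2440 + 49*(-1714)) = 871*(2440 - 83986) = 871*(-81546) = -71026566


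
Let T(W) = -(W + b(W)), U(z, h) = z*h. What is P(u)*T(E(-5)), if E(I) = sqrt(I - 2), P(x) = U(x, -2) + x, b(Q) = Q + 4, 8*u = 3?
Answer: 3/2 + 3*I*sqrt(7)/4 ≈ 1.5 + 1.9843*I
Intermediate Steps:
u = 3/8 (u = (1/8)*3 = 3/8 ≈ 0.37500)
U(z, h) = h*z
b(Q) = 4 + Q
P(x) = -x (P(x) = -2*x + x = -x)
E(I) = sqrt(-2 + I)
T(W) = -4 - 2*W (T(W) = -(W + (4 + W)) = -(4 + 2*W) = -4 - 2*W)
P(u)*T(E(-5)) = (-1*3/8)*(-4 - 2*sqrt(-2 - 5)) = -3*(-4 - 2*I*sqrt(7))/8 = 3/2 + 3*I*sqrt(7)/4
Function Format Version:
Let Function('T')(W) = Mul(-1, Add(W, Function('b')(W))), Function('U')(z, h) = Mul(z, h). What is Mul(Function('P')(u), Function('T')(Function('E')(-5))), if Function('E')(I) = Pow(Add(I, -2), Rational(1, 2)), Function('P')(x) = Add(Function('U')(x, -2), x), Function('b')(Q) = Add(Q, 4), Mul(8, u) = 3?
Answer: Add(Rational(3, 2), Mul(Rational(3, 4), I, Pow(7, Rational(1, 2)))) ≈ Add(1.5000, Mul(1.9843, I))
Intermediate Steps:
u = Rational(3, 8) (u = Mul(Rational(1, 8), 3) = Rational(3, 8) ≈ 0.37500)
Function('U')(z, h) = Mul(h, z)
Function('b')(Q) = Add(4, Q)
Function('P')(x) = Mul(-1, x) (Function('P')(x) = Add(Mul(-2, x), x) = Mul(-1, x))
Function('E')(I) = Pow(Add(-2, I), Rational(1, 2))
Function('T')(W) = Add(-4, Mul(-2, W)) (Function('T')(W) = Mul(-1, Add(W, Add(4, W))) = Mul(-1, Add(4, Mul(2, W))) = Add(-4, Mul(-2, W)))
Mul(Function('P')(u), Function('T')(Function('E')(-5))) = Mul(Mul(-1, Rational(3, 8)), Add(-4, Mul(-2, Pow(Add(-2, -5), Rational(1, 2))))) = Mul(Rational(-3, 8), Add(-4, Mul(-2, Pow(-7, Rational(1, 2))))) = Mul(Rational(-3, 8), Add(-4, Mul(-2, Mul(I, Pow(7, Rational(1, 2)))))) = Mul(Rational(-3, 8), Add(-4, Mul(-2, I, Pow(7, Rational(1, 2))))) = Add(Rational(3, 2), Mul(Rational(3, 4), I, Pow(7, Rational(1, 2))))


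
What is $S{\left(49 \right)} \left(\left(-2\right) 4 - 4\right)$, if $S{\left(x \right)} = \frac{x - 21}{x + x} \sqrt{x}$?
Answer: $-24$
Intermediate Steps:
$S{\left(x \right)} = \frac{-21 + x}{2 \sqrt{x}}$ ($S{\left(x \right)} = \frac{-21 + x}{2 x} \sqrt{x} = \frac{-21 + x}{2 \sqrt{x}}$)
$S{\left(49 \right)} \left(\left(-2\right) 4 - 4\right) = \frac{-21 + 49}{2 \cdot 7} \left(\left(-2\right) 4 - 4\right) = \frac{1}{2} \cdot \frac{1}{7} \cdot 28 \left(-8 - 4\right) = 2 \left(-12\right) = -24$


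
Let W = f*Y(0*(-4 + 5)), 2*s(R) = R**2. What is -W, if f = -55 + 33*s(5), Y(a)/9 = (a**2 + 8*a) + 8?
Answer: -25740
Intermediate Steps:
s(R) = R**2/2
Y(a) = 72 + 9*a**2 + 72*a (Y(a) = 9*((a**2 + 8*a) + 8) = 9*(8 + a**2 + 8*a) = 72 + 9*a**2 + 72*a)
f = 715/2 (f = -55 + 33*((1/2)*5**2) = -55 + 33*((1/2)*25) = -55 + 33*(25/2) = -55 + 825/2 = 715/2 ≈ 357.50)
W = 25740 (W = 715*(72 + 9*(0*(-4 + 5))**2 + 72*(0*(-4 + 5)))/2 = 715*(72 + 9*(0*1)**2 + 72*(0*1))/2 = 715*(72 + 9*0**2 + 72*0)/2 = 715*(72 + 9*0 + 0)/2 = 715*(72 + 0 + 0)/2 = (715/2)*72 = 25740)
-W = -1*25740 = -25740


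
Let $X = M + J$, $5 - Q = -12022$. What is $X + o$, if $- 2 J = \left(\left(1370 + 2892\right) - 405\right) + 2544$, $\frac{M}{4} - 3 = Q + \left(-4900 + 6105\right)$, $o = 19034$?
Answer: $\frac{137547}{2} \approx 68774.0$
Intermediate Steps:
$Q = 12027$ ($Q = 5 - -12022 = 5 + 12022 = 12027$)
$M = 52940$ ($M = 12 + 4 \left(12027 + \left(-4900 + 6105\right)\right) = 12 + 4 \left(12027 + 1205\right) = 12 + 4 \cdot 13232 = 12 + 52928 = 52940$)
$J = - \frac{6401}{2}$ ($J = - \frac{\left(\left(1370 + 2892\right) - 405\right) + 2544}{2} = - \frac{\left(4262 - 405\right) + 2544}{2} = - \frac{3857 + 2544}{2} = \left(- \frac{1}{2}\right) 6401 = - \frac{6401}{2} \approx -3200.5$)
$X = \frac{99479}{2}$ ($X = 52940 - \frac{6401}{2} = \frac{99479}{2} \approx 49740.0$)
$X + o = \frac{99479}{2} + 19034 = \frac{137547}{2}$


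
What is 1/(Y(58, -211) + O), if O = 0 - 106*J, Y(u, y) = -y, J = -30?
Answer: 1/3391 ≈ 0.00029490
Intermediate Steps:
O = 3180 (O = 0 - 106*(-30) = 0 + 3180 = 3180)
1/(Y(58, -211) + O) = 1/(-1*(-211) + 3180) = 1/(211 + 3180) = 1/3391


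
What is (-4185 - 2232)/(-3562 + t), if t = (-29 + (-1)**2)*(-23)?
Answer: 6417/2918 ≈ 2.1991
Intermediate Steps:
t = 644 (t = (-29 + 1)*(-23) = -28*(-23) = 644)
(-4185 - 2232)/(-3562 + t) = (-4185 - 2232)/(-3562 + 644) = -6417/(-2918) = -6417*(-1/2918) = 6417/2918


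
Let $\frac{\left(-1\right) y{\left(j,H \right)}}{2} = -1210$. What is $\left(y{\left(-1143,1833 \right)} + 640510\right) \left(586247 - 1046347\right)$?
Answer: $-295812093000$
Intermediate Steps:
$y{\left(j,H \right)} = 2420$ ($y{\left(j,H \right)} = \left(-2\right) \left(-1210\right) = 2420$)
$\left(y{\left(-1143,1833 \right)} + 640510\right) \left(586247 - 1046347\right) = \left(2420 + 640510\right) \left(586247 - 1046347\right) = 642930 \left(-460100\right) = -295812093000$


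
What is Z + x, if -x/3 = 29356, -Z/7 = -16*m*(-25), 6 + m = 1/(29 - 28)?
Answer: -74068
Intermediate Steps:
m = -5 (m = -6 + 1/(29 - 28) = -6 + 1/1 = -6 + 1 = -5)
Z = 14000 (Z = -7*(-16*(-5))*(-25) = -560*(-25) = -7*(-2000) = 14000)
x = -88068 (x = -3*29356 = -88068)
Z + x = 14000 - 88068 = -74068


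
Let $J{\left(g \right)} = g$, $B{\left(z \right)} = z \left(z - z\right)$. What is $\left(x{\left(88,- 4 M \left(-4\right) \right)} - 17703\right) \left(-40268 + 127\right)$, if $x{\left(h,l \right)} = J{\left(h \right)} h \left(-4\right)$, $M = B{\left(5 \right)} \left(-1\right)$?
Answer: $1954023739$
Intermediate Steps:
$B{\left(z \right)} = 0$ ($B{\left(z \right)} = z 0 = 0$)
$M = 0$ ($M = 0 \left(-1\right) = 0$)
$x{\left(h,l \right)} = - 4 h^{2}$ ($x{\left(h,l \right)} = h h \left(-4\right) = h^{2} \left(-4\right) = - 4 h^{2}$)
$\left(x{\left(88,- 4 M \left(-4\right) \right)} - 17703\right) \left(-40268 + 127\right) = \left(- 4 \cdot 88^{2} - 17703\right) \left(-40268 + 127\right) = \left(\left(-4\right) 7744 - 17703\right) \left(-40141\right) = \left(-30976 - 17703\right) \left(-40141\right) = \left(-48679\right) \left(-40141\right) = 1954023739$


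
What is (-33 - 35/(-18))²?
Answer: 312481/324 ≈ 964.45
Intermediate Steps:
(-33 - 35/(-18))² = (-33 - 35*(-1/18))² = (-33 + 35/18)² = (-559/18)² = 312481/324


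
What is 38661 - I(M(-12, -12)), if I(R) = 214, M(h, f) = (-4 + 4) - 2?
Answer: 38447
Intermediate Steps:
M(h, f) = -2 (M(h, f) = 0 - 2 = -2)
38661 - I(M(-12, -12)) = 38661 - 1*214 = 38661 - 214 = 38447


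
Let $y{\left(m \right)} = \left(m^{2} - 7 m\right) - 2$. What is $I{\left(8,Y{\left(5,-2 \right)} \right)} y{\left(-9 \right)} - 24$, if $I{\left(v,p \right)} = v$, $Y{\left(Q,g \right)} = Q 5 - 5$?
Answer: $1112$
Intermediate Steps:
$Y{\left(Q,g \right)} = -5 + 5 Q$ ($Y{\left(Q,g \right)} = 5 Q - 5 = -5 + 5 Q$)
$y{\left(m \right)} = -2 + m^{2} - 7 m$
$I{\left(8,Y{\left(5,-2 \right)} \right)} y{\left(-9 \right)} - 24 = 8 \left(-2 + \left(-9\right)^{2} - -63\right) - 24 = 8 \left(-2 + 81 + 63\right) - 24 = 8 \cdot 142 - 24 = 1136 - 24 = 1112$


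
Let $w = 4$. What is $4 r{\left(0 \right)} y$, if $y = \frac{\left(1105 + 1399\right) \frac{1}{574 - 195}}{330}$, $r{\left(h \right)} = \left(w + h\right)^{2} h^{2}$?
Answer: $0$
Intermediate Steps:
$r{\left(h \right)} = h^{2} \left(4 + h\right)^{2}$ ($r{\left(h \right)} = \left(4 + h\right)^{2} h^{2} = h^{2} \left(4 + h\right)^{2}$)
$y = \frac{1252}{62535}$ ($y = \frac{2504}{379} \cdot \frac{1}{330} = \frac{1252}{62535} \approx 0.020021$)
$4 r{\left(0 \right)} y = 4 \cdot 0^{2} \left(4 + 0\right)^{2} \cdot \frac{1252}{62535} = 4 \cdot 0 \cdot 4^{2} \cdot \frac{1252}{62535} = 4 \cdot 0 \cdot 16 \cdot \frac{1252}{62535} = 4 \cdot 0 \cdot \frac{1252}{62535} = 0 \cdot \frac{1252}{62535} = 0$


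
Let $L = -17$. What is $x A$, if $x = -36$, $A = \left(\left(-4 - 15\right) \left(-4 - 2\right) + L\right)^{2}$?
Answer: $-338724$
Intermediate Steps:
$A = 9409$ ($A = \left(\left(-4 - 15\right) \left(-4 - 2\right) - 17\right)^{2} = \left(\left(-19\right) \left(-6\right) - 17\right)^{2} = \left(114 - 17\right)^{2} = 97^{2} = 9409$)
$x A = \left(-36\right) 9409 = -338724$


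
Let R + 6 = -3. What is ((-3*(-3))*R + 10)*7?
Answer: -497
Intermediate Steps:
R = -9 (R = -6 - 3 = -9)
((-3*(-3))*R + 10)*7 = (-3*(-3)*(-9) + 10)*7 = (9*(-9) + 10)*7 = (-81 + 10)*7 = -71*7 = -497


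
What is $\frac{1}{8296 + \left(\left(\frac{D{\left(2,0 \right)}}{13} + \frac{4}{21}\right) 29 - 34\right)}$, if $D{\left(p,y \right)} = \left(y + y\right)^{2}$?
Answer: $\frac{21}{173618} \approx 0.00012096$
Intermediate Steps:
$D{\left(p,y \right)} = 4 y^{2}$ ($D{\left(p,y \right)} = \left(2 y\right)^{2} = 4 y^{2}$)
$\frac{1}{8296 + \left(\left(\frac{D{\left(2,0 \right)}}{13} + \frac{4}{21}\right) 29 - 34\right)} = \frac{1}{8296 - \left(34 - \left(\frac{4 \cdot 0^{2}}{13} + \frac{4}{21}\right) 29\right)} = \frac{1}{8296 - \left(34 - \left(4 \cdot 0 \cdot \frac{1}{13} + 4 \cdot \frac{1}{21}\right) 29\right)} = \frac{1}{8296 - \left(34 - \left(0 \cdot \frac{1}{13} + \frac{4}{21}\right) 29\right)} = \frac{1}{8296 - \left(34 - \left(0 + \frac{4}{21}\right) 29\right)} = \frac{1}{8296 + \left(\frac{4}{21} \cdot 29 - 34\right)} = \frac{1}{8296 + \left(\frac{116}{21} - 34\right)} = \frac{1}{8296 - \frac{598}{21}} = \frac{1}{\frac{173618}{21}} = \frac{21}{173618}$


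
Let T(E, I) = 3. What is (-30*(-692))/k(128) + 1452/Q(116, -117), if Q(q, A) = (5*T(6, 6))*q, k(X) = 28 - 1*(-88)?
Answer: 899/5 ≈ 179.80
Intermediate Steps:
k(X) = 116 (k(X) = 28 + 88 = 116)
Q(q, A) = 15*q (Q(q, A) = (5*3)*q = 15*q)
(-30*(-692))/k(128) + 1452/Q(116, -117) = -30*(-692)/116 + 1452/((15*116)) = 20760*(1/116) + 1452/1740 = 5190/29 + 1452*(1/1740) = 5190/29 + 121/145 = 899/5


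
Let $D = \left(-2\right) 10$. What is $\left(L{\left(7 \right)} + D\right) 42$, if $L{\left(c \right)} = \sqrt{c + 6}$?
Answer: $-840 + 42 \sqrt{13} \approx -688.57$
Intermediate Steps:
$L{\left(c \right)} = \sqrt{6 + c}$
$D = -20$
$\left(L{\left(7 \right)} + D\right) 42 = \left(\sqrt{6 + 7} - 20\right) 42 = \left(\sqrt{13} - 20\right) 42 = \left(-20 + \sqrt{13}\right) 42 = -840 + 42 \sqrt{13}$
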